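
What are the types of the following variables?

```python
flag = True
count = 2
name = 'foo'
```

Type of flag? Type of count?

flag is assigned the constant True, which has type bool; count is assigned a bare integer (no decimal point), so it is an int

bool, int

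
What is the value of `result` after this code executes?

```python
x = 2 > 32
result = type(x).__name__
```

x is bool; result = 'bool'

'bool'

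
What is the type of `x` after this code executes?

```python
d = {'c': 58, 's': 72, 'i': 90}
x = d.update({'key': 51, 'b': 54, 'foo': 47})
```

dict.update() returns None

NoneType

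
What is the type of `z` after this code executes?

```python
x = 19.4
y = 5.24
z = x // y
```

float // float = float

float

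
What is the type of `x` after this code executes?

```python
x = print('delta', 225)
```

print() returns None

NoneType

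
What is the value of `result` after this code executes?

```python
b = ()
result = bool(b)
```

b = (); result = False

False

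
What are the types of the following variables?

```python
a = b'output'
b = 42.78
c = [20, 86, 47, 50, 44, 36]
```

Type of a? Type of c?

a is assigned a bytes literal (b'...' prefix); c is assigned a list literal (square brackets)

bytes, list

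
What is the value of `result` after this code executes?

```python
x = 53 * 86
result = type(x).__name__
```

x is int; result = 'int'

'int'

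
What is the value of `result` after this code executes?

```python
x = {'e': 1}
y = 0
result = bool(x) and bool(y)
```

x = {'e': 1}; y = 0; result = False

False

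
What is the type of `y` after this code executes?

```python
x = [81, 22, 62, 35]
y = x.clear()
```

list.clear() returns None

NoneType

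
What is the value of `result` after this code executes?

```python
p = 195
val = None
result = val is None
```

p = 195; val = None; result = True

True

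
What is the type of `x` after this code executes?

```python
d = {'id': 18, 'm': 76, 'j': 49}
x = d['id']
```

Accessing dict[str, int] with str key returns int

int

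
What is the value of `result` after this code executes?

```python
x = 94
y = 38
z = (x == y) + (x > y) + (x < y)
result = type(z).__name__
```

x is int; y is int; z is int; result = 'int'

'int'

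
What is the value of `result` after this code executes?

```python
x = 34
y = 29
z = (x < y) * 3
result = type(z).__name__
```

x is int; y is int; z is int; result = 'int'

'int'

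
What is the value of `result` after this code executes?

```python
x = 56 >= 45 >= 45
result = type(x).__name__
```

x is bool; result = 'bool'

'bool'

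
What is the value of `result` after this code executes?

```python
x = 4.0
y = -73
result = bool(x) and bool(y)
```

x = 4.0; y = -73; result = True

True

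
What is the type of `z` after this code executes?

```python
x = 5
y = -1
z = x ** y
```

int ** negative = float

float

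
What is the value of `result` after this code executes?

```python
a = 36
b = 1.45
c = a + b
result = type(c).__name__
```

a is int; b is float; c is float; result = 'float'

'float'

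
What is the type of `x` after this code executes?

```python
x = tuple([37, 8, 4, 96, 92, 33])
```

tuple() constructor returns tuple

tuple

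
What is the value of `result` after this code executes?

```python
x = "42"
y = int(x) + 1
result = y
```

x = '42'; y = 43; result = 43

43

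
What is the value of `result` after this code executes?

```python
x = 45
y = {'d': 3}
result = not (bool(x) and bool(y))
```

x = 45; y = {'d': 3}; result = False

False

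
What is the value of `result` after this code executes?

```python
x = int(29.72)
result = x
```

x = 29; result = 29

29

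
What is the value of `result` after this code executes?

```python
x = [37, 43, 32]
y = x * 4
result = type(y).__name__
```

x is list; y is list; result = 'list'

'list'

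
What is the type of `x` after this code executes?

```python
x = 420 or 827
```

'or' returns first truthy value (int)

int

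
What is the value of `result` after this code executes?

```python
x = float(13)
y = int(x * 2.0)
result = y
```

x = 13.0; y = 26; result = 26

26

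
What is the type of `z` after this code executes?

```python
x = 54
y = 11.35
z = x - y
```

int - float = float

float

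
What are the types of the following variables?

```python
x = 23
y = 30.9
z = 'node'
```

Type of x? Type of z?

x is assigned a bare integer (no decimal point), so it is an int; z is assigned a quoted string literal, so it is a str

int, str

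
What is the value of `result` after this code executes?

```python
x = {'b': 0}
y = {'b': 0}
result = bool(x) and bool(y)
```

x = {'b': 0}; y = {'b': 0}; result = True

True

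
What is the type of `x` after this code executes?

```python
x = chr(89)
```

chr() returns str (single char)

str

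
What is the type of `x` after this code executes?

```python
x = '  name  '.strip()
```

str.strip() returns str

str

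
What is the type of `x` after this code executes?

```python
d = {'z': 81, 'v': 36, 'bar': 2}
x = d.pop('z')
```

dict.pop() returns the value

int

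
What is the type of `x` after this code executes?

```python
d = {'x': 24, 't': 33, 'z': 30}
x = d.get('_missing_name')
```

dict.get() returns None when key not found

NoneType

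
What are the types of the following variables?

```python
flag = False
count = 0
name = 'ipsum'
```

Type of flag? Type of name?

flag is assigned the constant False, which has type bool; name is assigned a quoted string literal, so it is a str

bool, str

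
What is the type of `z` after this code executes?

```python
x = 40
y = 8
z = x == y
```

Equality comparison returns bool

bool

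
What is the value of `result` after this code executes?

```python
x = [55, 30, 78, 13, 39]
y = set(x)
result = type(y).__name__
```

x is list; y is set; result = 'set'

'set'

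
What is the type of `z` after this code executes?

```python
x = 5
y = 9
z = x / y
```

int / int = float

float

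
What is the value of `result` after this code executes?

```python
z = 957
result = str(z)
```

z = 957; result = '957'

'957'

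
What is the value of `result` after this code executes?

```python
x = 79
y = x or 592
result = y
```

x = 79; y = 79; result = 79

79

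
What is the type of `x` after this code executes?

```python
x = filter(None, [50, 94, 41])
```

filter() returns a filter object

filter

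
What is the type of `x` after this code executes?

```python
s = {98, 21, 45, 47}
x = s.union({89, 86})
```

set.union() returns a new set

set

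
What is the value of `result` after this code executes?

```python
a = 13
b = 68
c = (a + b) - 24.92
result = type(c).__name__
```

a is int; b is int; c is float; result = 'float'

'float'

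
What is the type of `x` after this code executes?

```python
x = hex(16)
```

hex() returns str representation

str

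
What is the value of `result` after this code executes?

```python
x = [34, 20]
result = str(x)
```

x = [34, 20]; result = '[34, 20]'

'[34, 20]'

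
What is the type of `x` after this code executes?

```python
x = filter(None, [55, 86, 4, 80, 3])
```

filter() returns a filter object

filter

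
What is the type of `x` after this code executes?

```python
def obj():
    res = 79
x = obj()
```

Function without return returns None

NoneType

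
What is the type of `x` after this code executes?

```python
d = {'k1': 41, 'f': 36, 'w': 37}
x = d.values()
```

.values() returns dict_values view

dict_values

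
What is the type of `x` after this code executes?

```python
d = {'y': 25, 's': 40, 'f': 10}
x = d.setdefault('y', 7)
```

dict.setdefault() returns the (existing or default) value

int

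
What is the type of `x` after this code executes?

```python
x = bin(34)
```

bin() returns str representation

str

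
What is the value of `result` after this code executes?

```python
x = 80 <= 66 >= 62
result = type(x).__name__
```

x is bool; result = 'bool'

'bool'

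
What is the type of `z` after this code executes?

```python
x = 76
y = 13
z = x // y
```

int // int = int

int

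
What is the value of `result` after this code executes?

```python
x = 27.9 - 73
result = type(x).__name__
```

x is float; result = 'float'

'float'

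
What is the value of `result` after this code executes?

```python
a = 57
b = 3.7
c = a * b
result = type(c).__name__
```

a is int; b is float; c is float; result = 'float'

'float'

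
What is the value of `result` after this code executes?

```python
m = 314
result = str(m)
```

m = 314; result = '314'

'314'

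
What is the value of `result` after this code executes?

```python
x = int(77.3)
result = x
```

x = 77; result = 77

77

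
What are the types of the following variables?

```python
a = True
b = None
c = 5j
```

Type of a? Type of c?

a is assigned the constant True, which has type bool; c is assigned 5j, an imaginary literal (j suffix), which has type complex

bool, complex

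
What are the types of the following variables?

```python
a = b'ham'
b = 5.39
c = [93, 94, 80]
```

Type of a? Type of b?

a is assigned a bytes literal (b'...' prefix); b is assigned a number with a decimal point, so it is a float

bytes, float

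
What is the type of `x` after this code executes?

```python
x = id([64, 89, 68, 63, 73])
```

id() returns int

int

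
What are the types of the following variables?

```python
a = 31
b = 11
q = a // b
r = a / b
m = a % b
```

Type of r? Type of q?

/ returns float; // returns int

float, int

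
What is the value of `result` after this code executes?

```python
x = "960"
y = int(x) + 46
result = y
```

x = '960'; y = 1006; result = 1006

1006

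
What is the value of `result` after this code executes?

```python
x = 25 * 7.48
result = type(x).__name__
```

x is float; result = 'float'

'float'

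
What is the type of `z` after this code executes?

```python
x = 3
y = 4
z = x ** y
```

positive int ** positive int = int

int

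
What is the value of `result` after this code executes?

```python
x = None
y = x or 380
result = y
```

x = None; y = 380; result = 380

380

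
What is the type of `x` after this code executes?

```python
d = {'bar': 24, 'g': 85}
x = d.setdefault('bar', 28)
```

dict.setdefault() returns the (existing or default) value

int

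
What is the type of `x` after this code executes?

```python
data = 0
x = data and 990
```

'and' returns first falsy value (0 is int)

int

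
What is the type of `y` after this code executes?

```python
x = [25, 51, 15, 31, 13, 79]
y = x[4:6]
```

Slicing a list returns a list

list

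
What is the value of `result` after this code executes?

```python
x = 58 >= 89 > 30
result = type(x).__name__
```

x is bool; result = 'bool'

'bool'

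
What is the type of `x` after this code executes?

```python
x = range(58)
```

range() returns a range object

range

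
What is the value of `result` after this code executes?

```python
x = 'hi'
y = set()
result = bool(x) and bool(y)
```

x = 'hi'; y = set(); result = False

False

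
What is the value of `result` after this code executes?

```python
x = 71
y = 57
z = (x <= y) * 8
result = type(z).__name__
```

x is int; y is int; z is int; result = 'int'

'int'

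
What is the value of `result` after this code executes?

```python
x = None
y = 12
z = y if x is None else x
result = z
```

x = None; y = 12; z = 12; result = 12

12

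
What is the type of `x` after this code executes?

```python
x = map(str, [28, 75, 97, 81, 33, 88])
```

map() returns a map object

map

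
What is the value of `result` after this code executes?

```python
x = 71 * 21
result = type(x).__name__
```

x is int; result = 'int'

'int'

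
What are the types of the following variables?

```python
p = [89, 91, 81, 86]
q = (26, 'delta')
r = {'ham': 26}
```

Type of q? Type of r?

q is assigned a tuple (parenthesized, comma-separated values); r is assigned a dict literal ({key: value})

tuple, dict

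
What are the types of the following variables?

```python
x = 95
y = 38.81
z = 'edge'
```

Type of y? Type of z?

y is assigned a number with a decimal point, so it is a float; z is assigned a quoted string literal, so it is a str

float, str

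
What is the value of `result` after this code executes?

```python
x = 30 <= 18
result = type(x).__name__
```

x is bool; result = 'bool'

'bool'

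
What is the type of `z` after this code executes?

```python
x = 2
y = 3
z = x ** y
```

positive int ** positive int = int

int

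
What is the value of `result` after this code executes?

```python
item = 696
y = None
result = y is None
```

item = 696; y = None; result = True

True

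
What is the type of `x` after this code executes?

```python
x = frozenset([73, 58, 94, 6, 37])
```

frozenset() returns frozenset

frozenset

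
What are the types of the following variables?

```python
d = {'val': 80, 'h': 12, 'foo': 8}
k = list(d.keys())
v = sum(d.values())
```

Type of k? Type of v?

list() converts to list; sum of ints is int

list, int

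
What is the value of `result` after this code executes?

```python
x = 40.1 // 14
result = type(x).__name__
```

x is float; result = 'float'

'float'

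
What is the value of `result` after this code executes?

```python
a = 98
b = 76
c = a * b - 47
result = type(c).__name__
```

a is int; b is int; c is int; result = 'int'

'int'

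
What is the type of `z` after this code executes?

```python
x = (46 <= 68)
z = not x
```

'not' returns bool

bool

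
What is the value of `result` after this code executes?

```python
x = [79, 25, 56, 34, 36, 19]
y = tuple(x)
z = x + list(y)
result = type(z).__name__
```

x is list; y is tuple; z is list; result = 'list'

'list'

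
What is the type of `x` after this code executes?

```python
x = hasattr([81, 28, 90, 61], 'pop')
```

hasattr() returns bool

bool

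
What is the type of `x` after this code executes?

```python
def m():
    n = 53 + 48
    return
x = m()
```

Bare return returns None

NoneType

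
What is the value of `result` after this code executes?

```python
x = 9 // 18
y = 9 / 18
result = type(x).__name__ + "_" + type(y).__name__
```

x is int; y is float; result = 'int_float'

'int_float'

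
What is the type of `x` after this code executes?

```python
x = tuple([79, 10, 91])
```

tuple() constructor returns tuple

tuple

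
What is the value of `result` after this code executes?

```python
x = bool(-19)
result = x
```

x = True; result = True

True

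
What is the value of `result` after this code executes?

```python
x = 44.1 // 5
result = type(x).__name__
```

x is float; result = 'float'

'float'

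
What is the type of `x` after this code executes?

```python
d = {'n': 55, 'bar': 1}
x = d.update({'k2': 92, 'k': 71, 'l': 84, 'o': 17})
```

dict.update() returns None

NoneType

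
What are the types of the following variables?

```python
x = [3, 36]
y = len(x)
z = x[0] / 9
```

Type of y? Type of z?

len() returns int; int / int = float

int, float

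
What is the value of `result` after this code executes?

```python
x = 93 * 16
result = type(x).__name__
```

x is int; result = 'int'

'int'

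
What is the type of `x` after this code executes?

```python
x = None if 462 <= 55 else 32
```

462 <= 55 is False, so the else branch is taken

int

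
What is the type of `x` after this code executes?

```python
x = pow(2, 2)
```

pow(int, int) returns int

int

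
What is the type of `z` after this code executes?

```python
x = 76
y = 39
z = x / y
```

int / int = float

float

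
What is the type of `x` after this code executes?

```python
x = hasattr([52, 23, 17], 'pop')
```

hasattr() returns bool

bool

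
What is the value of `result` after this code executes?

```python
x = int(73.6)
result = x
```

x = 73; result = 73

73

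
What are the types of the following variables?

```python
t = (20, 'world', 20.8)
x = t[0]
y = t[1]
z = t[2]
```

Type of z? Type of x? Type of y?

tuple[2] is float; tuple[0] is int; tuple[1] is str

float, int, str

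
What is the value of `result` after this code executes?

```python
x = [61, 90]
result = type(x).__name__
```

x is list; result = 'list'

'list'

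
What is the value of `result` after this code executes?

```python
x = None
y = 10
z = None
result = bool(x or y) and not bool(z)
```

x = None; y = 10; z = None; result = True

True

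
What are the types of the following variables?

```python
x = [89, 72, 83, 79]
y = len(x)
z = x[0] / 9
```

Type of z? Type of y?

int / int = float; len() returns int

float, int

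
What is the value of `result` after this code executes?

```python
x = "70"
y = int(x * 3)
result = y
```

x = '70'; y = 707070; result = 707070

707070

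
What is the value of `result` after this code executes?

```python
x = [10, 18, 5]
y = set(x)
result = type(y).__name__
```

x is list; y is set; result = 'set'

'set'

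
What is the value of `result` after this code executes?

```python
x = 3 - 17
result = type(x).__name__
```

x is int; result = 'int'

'int'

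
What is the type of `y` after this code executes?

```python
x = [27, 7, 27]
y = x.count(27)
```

list.count() returns int

int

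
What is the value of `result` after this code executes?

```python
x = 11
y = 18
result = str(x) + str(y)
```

x = 11; y = 18; result = '1118'

'1118'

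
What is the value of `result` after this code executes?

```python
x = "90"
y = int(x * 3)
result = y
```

x = '90'; y = 909090; result = 909090

909090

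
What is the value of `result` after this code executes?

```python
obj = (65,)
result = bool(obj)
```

obj = (65,); result = True

True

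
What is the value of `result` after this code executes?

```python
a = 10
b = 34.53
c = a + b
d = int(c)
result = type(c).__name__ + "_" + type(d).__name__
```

a is int; b is float; c is float; d is int; result = 'float_int'

'float_int'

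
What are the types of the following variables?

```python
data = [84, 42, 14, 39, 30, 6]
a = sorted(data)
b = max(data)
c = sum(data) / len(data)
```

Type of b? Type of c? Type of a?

max of ints returns int; int / int = float; sorted() returns list

int, float, list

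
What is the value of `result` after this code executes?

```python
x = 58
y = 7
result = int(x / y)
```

x = 58; y = 7; result = 8

8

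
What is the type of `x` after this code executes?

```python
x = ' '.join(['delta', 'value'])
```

str.join() returns str

str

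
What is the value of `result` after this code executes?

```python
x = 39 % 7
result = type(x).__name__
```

x is int; result = 'int'

'int'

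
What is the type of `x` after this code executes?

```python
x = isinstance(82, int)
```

isinstance() returns bool

bool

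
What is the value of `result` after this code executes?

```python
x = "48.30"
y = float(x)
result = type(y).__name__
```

x is str; y is float; result = 'float'

'float'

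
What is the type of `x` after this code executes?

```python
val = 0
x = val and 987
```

'and' returns first falsy value (0 is int)

int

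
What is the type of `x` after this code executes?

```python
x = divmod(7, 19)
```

divmod() returns tuple of (quotient, remainder)

tuple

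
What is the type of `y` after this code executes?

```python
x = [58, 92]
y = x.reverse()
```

list.reverse() returns None

NoneType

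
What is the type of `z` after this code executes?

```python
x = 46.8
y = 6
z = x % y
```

float % int = float

float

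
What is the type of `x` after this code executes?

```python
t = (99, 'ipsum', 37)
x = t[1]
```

Index 1 of tuple is a str literal

str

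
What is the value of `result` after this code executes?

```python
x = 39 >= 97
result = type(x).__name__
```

x is bool; result = 'bool'

'bool'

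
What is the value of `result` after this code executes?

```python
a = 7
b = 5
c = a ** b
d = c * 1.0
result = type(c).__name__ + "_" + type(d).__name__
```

a is int; b is int; c is int; d is float; result = 'int_float'

'int_float'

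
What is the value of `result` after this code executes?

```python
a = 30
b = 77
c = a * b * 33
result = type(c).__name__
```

a is int; b is int; c is int; result = 'int'

'int'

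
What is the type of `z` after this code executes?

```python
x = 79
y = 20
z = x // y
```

int // int = int

int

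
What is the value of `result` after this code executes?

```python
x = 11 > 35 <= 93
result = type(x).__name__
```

x is bool; result = 'bool'

'bool'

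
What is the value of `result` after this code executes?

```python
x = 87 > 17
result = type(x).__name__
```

x is bool; result = 'bool'

'bool'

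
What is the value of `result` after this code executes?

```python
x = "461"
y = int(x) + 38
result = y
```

x = '461'; y = 499; result = 499

499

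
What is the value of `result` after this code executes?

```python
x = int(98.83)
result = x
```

x = 98; result = 98

98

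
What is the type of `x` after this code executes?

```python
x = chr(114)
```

chr() returns str (single char)

str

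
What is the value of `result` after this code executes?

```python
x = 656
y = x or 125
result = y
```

x = 656; y = 656; result = 656

656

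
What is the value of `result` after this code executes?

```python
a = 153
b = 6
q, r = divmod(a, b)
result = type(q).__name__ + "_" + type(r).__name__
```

a is int; b is int; q is int; r is int; result = 'int_int'

'int_int'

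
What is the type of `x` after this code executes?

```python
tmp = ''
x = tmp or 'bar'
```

'or' returns first truthy value (str)

str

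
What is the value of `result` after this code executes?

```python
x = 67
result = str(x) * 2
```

x = 67; result = '6767'

'6767'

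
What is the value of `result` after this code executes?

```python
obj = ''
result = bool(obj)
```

obj = ''; result = False

False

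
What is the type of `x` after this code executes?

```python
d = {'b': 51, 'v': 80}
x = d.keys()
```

.keys() returns dict_keys view

dict_keys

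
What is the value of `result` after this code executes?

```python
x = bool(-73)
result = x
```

x = True; result = True

True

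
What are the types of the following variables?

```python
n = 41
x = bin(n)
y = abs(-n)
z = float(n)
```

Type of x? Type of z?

bin() returns str; float() returns float

str, float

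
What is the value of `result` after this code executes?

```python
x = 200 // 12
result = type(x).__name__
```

x is int; result = 'int'

'int'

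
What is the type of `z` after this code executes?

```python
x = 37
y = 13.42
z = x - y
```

int - float = float

float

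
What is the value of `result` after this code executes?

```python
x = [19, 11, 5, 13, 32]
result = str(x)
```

x = [19, 11, 5, 13, 32]; result = '[19, 11, 5, 13, 32]'

'[19, 11, 5, 13, 32]'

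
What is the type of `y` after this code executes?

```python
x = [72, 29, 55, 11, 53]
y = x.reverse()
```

list.reverse() returns None

NoneType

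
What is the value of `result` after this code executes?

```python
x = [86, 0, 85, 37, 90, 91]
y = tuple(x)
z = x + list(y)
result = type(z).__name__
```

x is list; y is tuple; z is list; result = 'list'

'list'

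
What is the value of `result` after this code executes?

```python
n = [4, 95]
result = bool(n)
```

n = [4, 95]; result = True

True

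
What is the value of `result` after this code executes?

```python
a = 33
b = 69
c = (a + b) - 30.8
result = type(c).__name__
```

a is int; b is int; c is float; result = 'float'

'float'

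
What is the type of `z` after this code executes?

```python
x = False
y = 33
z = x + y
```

bool + int = int (bool is subclass of int)

int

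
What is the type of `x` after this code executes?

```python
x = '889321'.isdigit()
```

str.isdigit() returns bool

bool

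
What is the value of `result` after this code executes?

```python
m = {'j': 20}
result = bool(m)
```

m = {'j': 20}; result = True

True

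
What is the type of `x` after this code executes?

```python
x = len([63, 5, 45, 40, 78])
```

len() always returns int

int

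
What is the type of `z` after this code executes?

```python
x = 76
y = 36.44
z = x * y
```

int * float = float

float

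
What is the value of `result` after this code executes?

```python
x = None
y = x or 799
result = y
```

x = None; y = 799; result = 799

799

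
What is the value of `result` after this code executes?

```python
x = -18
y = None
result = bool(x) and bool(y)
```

x = -18; y = None; result = False

False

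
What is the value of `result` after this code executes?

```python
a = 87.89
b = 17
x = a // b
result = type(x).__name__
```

a is float; b is int; x is float; result = 'float'

'float'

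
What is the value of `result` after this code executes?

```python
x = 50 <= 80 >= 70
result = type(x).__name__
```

x is bool; result = 'bool'

'bool'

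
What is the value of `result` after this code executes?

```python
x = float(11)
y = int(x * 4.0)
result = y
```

x = 11.0; y = 44; result = 44

44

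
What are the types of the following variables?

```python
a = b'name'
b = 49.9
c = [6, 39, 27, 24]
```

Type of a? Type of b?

a is assigned a bytes literal (b'...' prefix); b is assigned a number with a decimal point, so it is a float

bytes, float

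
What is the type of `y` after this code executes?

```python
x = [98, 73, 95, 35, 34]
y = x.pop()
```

list.pop() returns the popped element

int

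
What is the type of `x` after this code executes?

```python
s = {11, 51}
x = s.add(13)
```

set.add() returns None (mutates in place)

NoneType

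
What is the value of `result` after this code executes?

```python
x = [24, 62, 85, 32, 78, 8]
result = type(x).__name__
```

x is list; result = 'list'

'list'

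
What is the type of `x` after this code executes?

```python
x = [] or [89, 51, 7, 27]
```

'or' returns first truthy value (list)

list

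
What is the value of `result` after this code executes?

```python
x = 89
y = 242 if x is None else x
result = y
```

x = 89; y = 89; result = 89

89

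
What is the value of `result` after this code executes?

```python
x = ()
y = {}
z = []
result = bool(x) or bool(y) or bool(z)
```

x = (); y = {}; z = []; result = False

False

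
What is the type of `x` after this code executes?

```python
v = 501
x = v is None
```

'is' comparison returns bool

bool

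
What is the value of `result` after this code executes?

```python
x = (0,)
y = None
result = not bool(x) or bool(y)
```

x = (0,); y = None; result = False

False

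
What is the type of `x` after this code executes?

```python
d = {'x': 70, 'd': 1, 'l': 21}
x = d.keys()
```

.keys() returns dict_keys view

dict_keys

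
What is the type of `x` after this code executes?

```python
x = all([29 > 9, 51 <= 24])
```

all() returns bool

bool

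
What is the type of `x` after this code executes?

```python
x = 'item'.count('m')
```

str.count() returns int

int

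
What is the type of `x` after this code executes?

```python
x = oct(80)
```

oct() returns str representation

str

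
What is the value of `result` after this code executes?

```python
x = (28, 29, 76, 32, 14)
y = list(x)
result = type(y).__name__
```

x is tuple; y is list; result = 'list'

'list'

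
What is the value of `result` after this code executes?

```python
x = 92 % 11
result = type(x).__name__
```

x is int; result = 'int'

'int'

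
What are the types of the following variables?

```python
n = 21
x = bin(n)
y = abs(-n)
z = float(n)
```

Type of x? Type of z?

bin() returns str; float() returns float

str, float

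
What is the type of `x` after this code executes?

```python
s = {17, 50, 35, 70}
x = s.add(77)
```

set.add() returns None (mutates in place)

NoneType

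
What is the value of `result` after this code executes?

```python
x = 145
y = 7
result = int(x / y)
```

x = 145; y = 7; result = 20

20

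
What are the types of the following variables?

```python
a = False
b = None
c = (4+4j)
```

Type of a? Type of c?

a is assigned the constant False, which has type bool; c is assigned (4+4j), an int plus an imaginary literal (j suffix), which evaluates to complex

bool, complex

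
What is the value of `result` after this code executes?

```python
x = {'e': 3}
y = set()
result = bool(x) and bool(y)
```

x = {'e': 3}; y = set(); result = False

False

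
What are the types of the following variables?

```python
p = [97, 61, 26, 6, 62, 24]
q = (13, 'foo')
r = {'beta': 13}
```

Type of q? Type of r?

q is assigned a tuple (parenthesized, comma-separated values); r is assigned a dict literal ({key: value})

tuple, dict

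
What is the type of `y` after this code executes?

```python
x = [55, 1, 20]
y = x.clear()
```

list.clear() returns None

NoneType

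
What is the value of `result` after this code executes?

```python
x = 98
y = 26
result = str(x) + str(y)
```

x = 98; y = 26; result = '9826'

'9826'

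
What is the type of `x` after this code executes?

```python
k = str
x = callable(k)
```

callable() returns bool

bool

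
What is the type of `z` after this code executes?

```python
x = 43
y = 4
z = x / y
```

int / int = float

float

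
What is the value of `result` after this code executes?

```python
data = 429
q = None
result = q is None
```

data = 429; q = None; result = True

True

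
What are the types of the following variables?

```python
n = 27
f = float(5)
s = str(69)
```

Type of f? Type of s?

f is assigned the result of calling float(), which returns a float; s is assigned the result of calling str(), which returns a str

float, str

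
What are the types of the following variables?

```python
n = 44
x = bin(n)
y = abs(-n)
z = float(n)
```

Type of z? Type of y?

float() returns float; abs() of int returns int

float, int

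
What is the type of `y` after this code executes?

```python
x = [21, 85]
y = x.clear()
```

list.clear() returns None

NoneType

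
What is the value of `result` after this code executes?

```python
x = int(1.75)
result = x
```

x = 1; result = 1

1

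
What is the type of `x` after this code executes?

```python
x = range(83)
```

range() returns a range object

range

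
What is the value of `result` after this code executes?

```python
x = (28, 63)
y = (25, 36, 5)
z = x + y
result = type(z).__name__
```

x is tuple; y is tuple; z is tuple; result = 'tuple'

'tuple'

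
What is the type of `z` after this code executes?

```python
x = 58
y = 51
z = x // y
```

int // int = int

int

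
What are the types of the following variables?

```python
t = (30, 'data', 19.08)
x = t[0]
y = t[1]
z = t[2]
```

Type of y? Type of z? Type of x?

tuple[1] is str; tuple[2] is float; tuple[0] is int

str, float, int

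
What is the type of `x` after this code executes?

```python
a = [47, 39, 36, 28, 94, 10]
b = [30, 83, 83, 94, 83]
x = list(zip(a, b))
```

list(zip()) returns a list of tuples

list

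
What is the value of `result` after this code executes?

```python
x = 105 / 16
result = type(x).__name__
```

x is float; result = 'float'

'float'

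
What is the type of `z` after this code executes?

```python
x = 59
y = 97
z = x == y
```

Equality comparison returns bool

bool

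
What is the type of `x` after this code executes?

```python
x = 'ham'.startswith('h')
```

str.startswith() returns bool

bool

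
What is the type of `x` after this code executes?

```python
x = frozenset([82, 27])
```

frozenset() returns frozenset

frozenset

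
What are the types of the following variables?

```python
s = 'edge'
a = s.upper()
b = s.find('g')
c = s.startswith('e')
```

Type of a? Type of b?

upper() returns str; find() returns int

str, int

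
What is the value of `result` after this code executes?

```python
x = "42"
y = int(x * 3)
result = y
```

x = '42'; y = 424242; result = 424242

424242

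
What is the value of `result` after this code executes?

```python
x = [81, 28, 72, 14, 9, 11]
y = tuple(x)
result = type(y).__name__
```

x is list; y is tuple; result = 'tuple'

'tuple'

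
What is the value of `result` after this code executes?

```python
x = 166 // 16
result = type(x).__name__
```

x is int; result = 'int'

'int'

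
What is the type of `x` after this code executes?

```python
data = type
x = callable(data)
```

callable() returns bool

bool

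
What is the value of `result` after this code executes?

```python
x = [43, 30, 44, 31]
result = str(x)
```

x = [43, 30, 44, 31]; result = '[43, 30, 44, 31]'

'[43, 30, 44, 31]'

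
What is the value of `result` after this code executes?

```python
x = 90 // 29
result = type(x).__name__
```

x is int; result = 'int'

'int'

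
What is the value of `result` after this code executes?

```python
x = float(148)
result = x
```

x = 148.0; result = 148.0

148.0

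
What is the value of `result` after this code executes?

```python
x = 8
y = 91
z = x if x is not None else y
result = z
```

x = 8; y = 91; z = 8; result = 8

8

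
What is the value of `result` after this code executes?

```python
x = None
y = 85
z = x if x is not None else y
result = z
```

x = None; y = 85; z = 85; result = 85

85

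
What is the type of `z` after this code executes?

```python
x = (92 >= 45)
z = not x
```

'not' returns bool

bool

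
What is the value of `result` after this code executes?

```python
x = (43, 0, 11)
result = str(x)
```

x = (43, 0, 11); result = '(43, 0, 11)'

'(43, 0, 11)'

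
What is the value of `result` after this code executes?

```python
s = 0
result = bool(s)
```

s = 0; result = False

False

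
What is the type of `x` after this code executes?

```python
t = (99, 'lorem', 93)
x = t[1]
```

Index 1 of tuple is a str literal

str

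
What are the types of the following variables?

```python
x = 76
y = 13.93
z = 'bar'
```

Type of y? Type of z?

y is assigned a number with a decimal point, so it is a float; z is assigned a quoted string literal, so it is a str

float, str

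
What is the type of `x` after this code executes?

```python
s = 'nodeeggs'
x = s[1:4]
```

Slicing a str returns str

str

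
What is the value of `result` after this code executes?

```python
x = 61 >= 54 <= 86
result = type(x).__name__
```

x is bool; result = 'bool'

'bool'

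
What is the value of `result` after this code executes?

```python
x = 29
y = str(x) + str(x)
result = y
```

x = 29; y = '2929'; result = '2929'

'2929'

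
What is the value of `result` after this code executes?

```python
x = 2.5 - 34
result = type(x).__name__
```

x is float; result = 'float'

'float'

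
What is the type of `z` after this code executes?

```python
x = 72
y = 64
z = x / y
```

int / int = float

float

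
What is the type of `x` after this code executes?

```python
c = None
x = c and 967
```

'and' returns first falsy value (None)

NoneType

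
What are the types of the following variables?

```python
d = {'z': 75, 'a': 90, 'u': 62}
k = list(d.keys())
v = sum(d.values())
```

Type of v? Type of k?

sum of ints is int; list() converts to list

int, list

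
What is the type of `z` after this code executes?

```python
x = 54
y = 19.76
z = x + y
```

int + float = float

float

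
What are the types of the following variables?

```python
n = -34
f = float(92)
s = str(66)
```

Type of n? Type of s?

n is assigned a bare integer (no decimal point), so it is an int; s is assigned the result of calling str(), which returns a str

int, str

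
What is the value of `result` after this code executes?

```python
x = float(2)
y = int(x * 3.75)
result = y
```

x = 2.0; y = 7; result = 7

7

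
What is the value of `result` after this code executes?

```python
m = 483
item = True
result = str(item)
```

m = 483; item = True; result = 'True'

'True'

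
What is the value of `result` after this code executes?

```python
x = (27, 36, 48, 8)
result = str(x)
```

x = (27, 36, 48, 8); result = '(27, 36, 48, 8)'

'(27, 36, 48, 8)'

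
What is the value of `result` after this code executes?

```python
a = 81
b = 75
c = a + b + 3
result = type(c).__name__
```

a is int; b is int; c is int; result = 'int'

'int'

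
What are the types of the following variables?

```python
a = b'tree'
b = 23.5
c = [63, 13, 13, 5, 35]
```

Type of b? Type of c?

b is assigned a number with a decimal point, so it is a float; c is assigned a list literal (square brackets)

float, list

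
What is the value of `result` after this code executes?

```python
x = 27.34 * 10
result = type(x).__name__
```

x is float; result = 'float'

'float'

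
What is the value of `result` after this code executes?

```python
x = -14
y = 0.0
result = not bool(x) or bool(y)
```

x = -14; y = 0.0; result = False

False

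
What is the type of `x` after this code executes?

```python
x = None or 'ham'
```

'or' with None returns the other truthy value (str)

str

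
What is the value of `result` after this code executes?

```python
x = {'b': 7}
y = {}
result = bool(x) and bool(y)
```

x = {'b': 7}; y = {}; result = False

False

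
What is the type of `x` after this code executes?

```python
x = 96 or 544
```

'or' returns first truthy value (int)

int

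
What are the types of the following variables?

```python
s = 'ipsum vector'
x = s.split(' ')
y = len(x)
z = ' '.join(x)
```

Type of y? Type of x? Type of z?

len() returns int; str.split() returns list; str.join() returns str

int, list, str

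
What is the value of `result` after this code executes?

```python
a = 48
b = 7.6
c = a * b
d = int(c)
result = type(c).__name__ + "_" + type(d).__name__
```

a is int; b is float; c is float; d is int; result = 'float_int'

'float_int'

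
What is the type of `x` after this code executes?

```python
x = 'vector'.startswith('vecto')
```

str.startswith() returns bool

bool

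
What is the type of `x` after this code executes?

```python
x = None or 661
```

'or' with None returns the other truthy value

int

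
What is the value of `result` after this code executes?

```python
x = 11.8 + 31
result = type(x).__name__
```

x is float; result = 'float'

'float'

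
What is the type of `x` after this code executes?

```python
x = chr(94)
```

chr() returns str (single char)

str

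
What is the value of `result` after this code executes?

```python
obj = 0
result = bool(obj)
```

obj = 0; result = False

False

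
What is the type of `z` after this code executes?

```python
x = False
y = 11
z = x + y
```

bool + int = int (bool is subclass of int)

int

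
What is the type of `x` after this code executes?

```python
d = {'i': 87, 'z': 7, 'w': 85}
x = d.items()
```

dict.items() returns dict_items view

dict_items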